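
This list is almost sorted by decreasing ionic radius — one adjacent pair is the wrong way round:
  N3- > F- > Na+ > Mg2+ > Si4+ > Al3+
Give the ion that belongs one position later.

The pair Si4+, Al3+ is the wrong way round — Si4+ and Al3+ share 10 electrons; the higher nuclear charge on Si (Z=14) contracts it more, so Si4+ < Al3+. All other adjacent pairs agree with periodic trends, so Si4+ is the misplaced ion.

Si4+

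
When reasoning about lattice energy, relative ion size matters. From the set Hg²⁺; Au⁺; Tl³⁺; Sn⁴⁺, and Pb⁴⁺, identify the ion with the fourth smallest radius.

Hg²⁺

Sn⁴⁺ (Z=50, 46 e⁻), Pb⁴⁺ (Z=82, 78 e⁻), Tl³⁺ (Z=81, 78 e⁻), Hg²⁺ (Z=80, 78 e⁻), Au⁺ (Z=79, 78 e⁻). Sn⁴⁺ < Pb⁴⁺ (same group, period 5 vs 6); Pb⁴⁺ < Tl³⁺ (both 78 e⁻, Z=82>81); Tl³⁺ < Hg²⁺ (both 78 e⁻, Z=81>80); Hg²⁺ < Au⁺ (isoelectronic, higher Z=80 is smaller).
Ordering: Sn⁴⁺ < Pb⁴⁺ < Tl³⁺ < Hg²⁺ < Au⁺. The fourth smallest is Hg²⁺.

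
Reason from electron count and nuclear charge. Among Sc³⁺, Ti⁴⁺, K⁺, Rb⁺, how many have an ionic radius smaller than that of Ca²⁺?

2

Tabulating Z and e⁻: Ti⁴⁺ has 18 e⁻ (Z=22), Sc³⁺ has 18 e⁻ (Z=21), Ca²⁺ has 18 e⁻ (Z=20), K⁺ has 18 e⁻ (Z=19), Rb⁺ has 36 e⁻ (Z=37). Ti⁴⁺ < Sc³⁺ (both 18 e⁻, Z=22>21); Sc³⁺ < Ca²⁺ (both 18 e⁻, Z=21>20); Ca²⁺ < K⁺ (isoelectronic, higher Z=20 is smaller); K⁺ < Rb⁺ (same group, period 4 vs 5).
Ordering all of them (including Ca²⁺) by radius gives Ti⁴⁺ < Sc³⁺ < Ca²⁺ < K⁺ < Rb⁺. That's 2.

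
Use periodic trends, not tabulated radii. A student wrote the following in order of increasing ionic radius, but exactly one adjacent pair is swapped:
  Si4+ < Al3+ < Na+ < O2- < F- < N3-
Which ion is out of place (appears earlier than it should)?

O2-

Compare adjacent ions: both have 10 electrons but Z(F)=9 > Z(O)=8, so F- should be the smaller of the two — yet in this increasing list O2- sits before F-. Nothing else is reversed, so O2- should move one place to the right.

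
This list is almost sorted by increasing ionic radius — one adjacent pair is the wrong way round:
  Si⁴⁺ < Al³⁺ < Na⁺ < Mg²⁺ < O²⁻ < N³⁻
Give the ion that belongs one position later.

Scanning neighbour by neighbour, only Na⁺/Mg²⁺ violates a trend: Mg²⁺ and Na⁺ share 10 electrons; the higher nuclear charge on Mg (Z=12) contracts it more, so Mg²⁺ < Na⁺. That makes Na⁺ the one sitting a position early relative to where it belongs.

Na⁺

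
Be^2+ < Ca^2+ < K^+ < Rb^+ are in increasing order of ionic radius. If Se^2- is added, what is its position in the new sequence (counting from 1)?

Work out protons and electrons: Be^2+ has 2 e⁻ (Z=4), Ca^2+ has 18 e⁻ (Z=20), K^+ has 18 e⁻ (Z=19), Rb^+ has 36 e⁻ (Z=37), Se^2- has 36 e⁻ (Z=34). Be^2+ < Ca^2+ (same group, period 2 vs 4); Ca^2+ < K^+ (isoelectronic, higher Z=20 is smaller); K^+ < Rb^+ (same group, 1 shell fewer); Rb^+ < Se^2- (isoelectronic, higher Z=37 is smaller).
The complete sequence is Be^2+ < Ca^2+ < K^+ < Rb^+ < Se^2-. Se^2- sits at position 5.

5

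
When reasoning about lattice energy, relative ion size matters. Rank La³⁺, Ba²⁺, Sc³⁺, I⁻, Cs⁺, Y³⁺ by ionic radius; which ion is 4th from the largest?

La³⁺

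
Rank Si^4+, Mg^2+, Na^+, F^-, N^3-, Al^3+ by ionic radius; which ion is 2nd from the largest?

F^-

Each ion has 10 electrons. The ranking follows nuclear charge in reverse — greater Z gives a smaller radius. Si^4+ (Z=14), Al^3+ (Z=13), Mg^2+ (Z=12), Na^+ (Z=11), F^- (Z=9), N^3- (Z=7).
Full ascending order: Si^4+ < Al^3+ < Mg^2+ < Na^+ < F^- < N^3-. Counting from the largest, position 2 is F^-.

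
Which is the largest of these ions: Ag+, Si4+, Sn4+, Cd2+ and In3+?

Si4+ (Z=14, 10 e⁻), Sn4+ (Z=50, 46 e⁻), In3+ (Z=49, 46 e⁻), Cd2+ (Z=48, 46 e⁻), Ag+ (Z=47, 46 e⁻). Si4+ < Sn4+ (same group, 2 shells fewer); Sn4+ < In3+ (isoelectronic, higher Z=50 is smaller); In3+ < Cd2+ (isoelectronic, higher Z=49 is smaller); Cd2+ < Ag+ (both 46 e⁻, Z=48>47).

Ag+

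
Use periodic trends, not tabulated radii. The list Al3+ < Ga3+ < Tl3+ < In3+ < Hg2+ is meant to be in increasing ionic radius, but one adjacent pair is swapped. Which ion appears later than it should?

In3+

Compare adjacent ions: In3+ and Tl3+ are in one column with the same charge; the lighter period-5 ion has one fewer shell and is smaller — yet in this increasing list Tl3+ sits before In3+. Nothing else is reversed, so In3+ should move one place to the left.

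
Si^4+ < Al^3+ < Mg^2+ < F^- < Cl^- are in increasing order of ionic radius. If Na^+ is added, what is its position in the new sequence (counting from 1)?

Si^4+: 10 e⁻, Z=14, Al^3+: 10 e⁻, Z=13, Mg^2+: 10 e⁻, Z=12, Na^+: 10 e⁻, Z=11, F^-: 10 e⁻, Z=9, Cl^-: 18 e⁻, Z=17. Si^4+ < Al^3+ (both 10 e⁻, Z=14>13); Al^3+ < Mg^2+ (both 10 e⁻, Z=13>12); Mg^2+ < Na^+ (both 10 e⁻, Z=12>11); Na^+ < F^- (both 10 e⁻, Z=11>9); F^- < Cl^- (same group, 1 shell fewer).
Merged order: Si^4+ < Al^3+ < Mg^2+ < Na^+ < F^- < Cl^- — Na^+ is number 4.

4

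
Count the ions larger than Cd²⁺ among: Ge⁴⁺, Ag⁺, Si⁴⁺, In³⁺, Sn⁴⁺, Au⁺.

Electron counts and nuclear charges: Si⁴⁺ (Z=14, 10 e⁻), Ge⁴⁺ (Z=32, 28 e⁻), Sn⁴⁺ (Z=50, 46 e⁻), In³⁺ (Z=49, 46 e⁻), Cd²⁺ (Z=48, 46 e⁻), Ag⁺ (Z=47, 46 e⁻), Au⁺ (Z=79, 78 e⁻). Si⁴⁺ < Ge⁴⁺ (same group, period 3 vs 4); Ge⁴⁺ < Sn⁴⁺ (same group, period 4 vs 5); Sn⁴⁺ < In³⁺ (both 46 e⁻, Z=50>49); In³⁺ < Cd²⁺ (isoelectronic, higher Z=49 is smaller); Cd²⁺ < Ag⁺ (both 46 e⁻, Z=48>47); Ag⁺ < Au⁺ (same group, period 5 vs 6).
Relative to Cd²⁺, the ions that are larger are Ag⁺, Au⁺. So 2 are larger.

2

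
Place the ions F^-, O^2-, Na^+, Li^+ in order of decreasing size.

O^2- > F^- > Na^+ > Li^+

Electron counts and nuclear charges: Li^+: 2 e⁻, Z=3, Na^+: 10 e⁻, Z=11, F^-: 10 e⁻, Z=9, O^2-: 10 e⁻, Z=8. Li^+ < Na^+ (same group, 1 shell fewer); Na^+ < F^- (both 10 e⁻, Z=11>9); F^- < O^2- (isoelectronic, higher Z=9 is smaller).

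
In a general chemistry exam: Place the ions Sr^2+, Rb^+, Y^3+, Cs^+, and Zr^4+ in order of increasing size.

Zr^4+ < Y^3+ < Sr^2+ < Rb^+ < Cs^+

First list Z and electron count for each: Zr^4+: 36 e⁻, Z=40, Y^3+: 36 e⁻, Z=39, Sr^2+: 36 e⁻, Z=38, Rb^+: 36 e⁻, Z=37, Cs^+: 54 e⁻, Z=55. Zr^4+ < Y^3+ (both 36 e⁻, Z=40>39); Y^3+ < Sr^2+ (isoelectronic, higher Z=39 is smaller); Sr^2+ < Rb^+ (isoelectronic, higher Z=38 is smaller); Rb^+ < Cs^+ (same group, 1 shell fewer).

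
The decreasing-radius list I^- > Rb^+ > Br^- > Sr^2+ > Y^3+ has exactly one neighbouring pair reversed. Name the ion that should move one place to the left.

Br^-

Scanning neighbour by neighbour, only Rb^+/Br^- violates a trend: both have 36 electrons but Z(Rb)=37 > Z(Br)=35, so Rb^+ should be the smaller of the two. That makes Br^- the one sitting a position late relative to where it belongs.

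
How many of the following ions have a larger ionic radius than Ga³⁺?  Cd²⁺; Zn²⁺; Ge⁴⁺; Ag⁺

3

First list Z and electron count for each: Ge⁴⁺ (Z=32, 28 e⁻), Ga³⁺ (Z=31, 28 e⁻), Zn²⁺ (Z=30, 28 e⁻), Cd²⁺ (Z=48, 46 e⁻), Ag⁺ (Z=47, 46 e⁻). Ge⁴⁺ < Ga³⁺ (both 28 e⁻, Z=32>31); Ga³⁺ < Zn²⁺ (both 28 e⁻, Z=31>30); Zn²⁺ < Cd²⁺ (same group, 1 shell fewer); Cd²⁺ < Ag⁺ (isoelectronic, higher Z=48 is smaller).
Placing each against Ga³⁺: smaller — Ge⁴⁺; larger — Zn²⁺, Cd²⁺, Ag⁺. So 3 are larger.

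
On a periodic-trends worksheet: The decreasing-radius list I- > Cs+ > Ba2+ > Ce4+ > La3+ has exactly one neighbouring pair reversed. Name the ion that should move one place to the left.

Check each adjacent pair. Ce4+ and La3+ are reversed: Ce4+ and La3+ share 54 electrons; the higher nuclear charge on Ce (Z=58) contracts it more, so Ce4+ < La3+. No other neighbouring pair contradicts the periodic trends, so La3+ is the ion listed too late.

La3+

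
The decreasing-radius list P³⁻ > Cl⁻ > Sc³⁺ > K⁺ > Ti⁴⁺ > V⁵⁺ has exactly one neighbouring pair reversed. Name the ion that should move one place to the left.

K⁺

The pair Sc³⁺, K⁺ is the wrong way round — both have 18 electrons but Z(Sc)=21 > Z(K)=19, so Sc³⁺ should be the smaller of the two. All other adjacent pairs agree with periodic trends, so K⁺ is the misplaced ion.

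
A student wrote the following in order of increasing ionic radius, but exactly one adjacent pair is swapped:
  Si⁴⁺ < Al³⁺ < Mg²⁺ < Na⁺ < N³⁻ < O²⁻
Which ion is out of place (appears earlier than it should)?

N³⁻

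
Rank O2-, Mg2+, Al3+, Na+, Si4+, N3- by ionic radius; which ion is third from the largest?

Na+

Each ion has 10 electrons. The ranking follows nuclear charge in reverse — greater Z gives a smaller radius. Si4+ (Z=14), Al3+ (Z=13), Mg2+ (Z=12), Na+ (Z=11), O2- (Z=8), N3- (Z=7).
That gives Si4+ < Al3+ < Mg2+ < Na+ < O2- < N3-. From the largest end, number 3 is Na+.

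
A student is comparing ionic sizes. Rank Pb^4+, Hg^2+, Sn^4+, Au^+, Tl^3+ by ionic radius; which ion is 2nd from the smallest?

Pb^4+

Sn^4+: 46 e⁻, Z=50, Pb^4+: 78 e⁻, Z=82, Tl^3+: 78 e⁻, Z=81, Hg^2+: 78 e⁻, Z=80, Au^+: 78 e⁻, Z=79. Sn^4+ < Pb^4+ (same group, 1 shell fewer); Pb^4+ < Tl^3+ (both 78 e⁻, Z=82>81); Tl^3+ < Hg^2+ (both 78 e⁻, Z=81>80); Hg^2+ < Au^+ (isoelectronic, higher Z=80 is smaller).
Ordering: Sn^4+ < Pb^4+ < Tl^3+ < Hg^2+ < Au^+. The 2nd smallest is Pb^4+.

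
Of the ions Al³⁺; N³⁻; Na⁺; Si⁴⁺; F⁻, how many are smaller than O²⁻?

4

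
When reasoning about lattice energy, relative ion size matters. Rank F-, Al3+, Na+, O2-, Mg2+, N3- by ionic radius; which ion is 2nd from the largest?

Each ion has 10 electrons. The ranking follows nuclear charge in reverse — greater Z gives a smaller radius. Al3+ (Z=13), Mg2+ (Z=12), Na+ (Z=11), F- (Z=9), O2- (Z=8), N3- (Z=7).
So the order is Al3+ < Mg2+ < Na+ < F- < O2- < N3-; the 2nd-largest ion is O2-.

O2-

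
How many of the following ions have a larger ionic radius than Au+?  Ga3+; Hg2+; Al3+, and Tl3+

0

First list Z and electron count for each: Al3+ (Z=13, 10 e⁻), Ga3+ (Z=31, 28 e⁻), Tl3+ (Z=81, 78 e⁻), Hg2+ (Z=80, 78 e⁻), Au+ (Z=79, 78 e⁻). Al3+ < Ga3+ (same group, 1 shell fewer); Ga3+ < Tl3+ (same group, 2 shells fewer); Tl3+ < Hg2+ (isoelectronic, higher Z=81 is smaller); Hg2+ < Au+ (isoelectronic, higher Z=80 is smaller).
Overall: Al3+ < Ga3+ < Tl3+ < Hg2+ < Au+. Au+ has 4 below it and 0 above. That's 0.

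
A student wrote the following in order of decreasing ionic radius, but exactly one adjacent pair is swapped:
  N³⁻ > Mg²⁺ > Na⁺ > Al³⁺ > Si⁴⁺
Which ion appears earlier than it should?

The pair Mg²⁺, Na⁺ is the wrong way round — both have 10 electrons but Z(Mg)=12 > Z(Na)=11, so Mg²⁺ should be the smaller of the two. All other adjacent pairs agree with periodic trends, so Mg²⁺ is the misplaced ion.

Mg²⁺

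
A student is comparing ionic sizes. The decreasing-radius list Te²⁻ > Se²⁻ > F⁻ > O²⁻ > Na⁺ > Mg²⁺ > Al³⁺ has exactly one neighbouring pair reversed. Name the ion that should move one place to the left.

Scanning neighbour by neighbour, only F⁻/O²⁻ violates a trend: both have 10 electrons but Z(F)=9 > Z(O)=8, so F⁻ should be the smaller of the two. That makes O²⁻ the one sitting a position late relative to where it belongs.

O²⁻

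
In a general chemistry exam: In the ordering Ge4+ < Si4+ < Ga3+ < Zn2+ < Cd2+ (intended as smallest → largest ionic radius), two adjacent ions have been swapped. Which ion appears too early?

Ge4+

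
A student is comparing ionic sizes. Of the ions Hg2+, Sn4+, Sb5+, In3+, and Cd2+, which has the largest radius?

Tabulating Z and e⁻: Sb5+ (Z=51, 46 e⁻), Sn4+ (Z=50, 46 e⁻), In3+ (Z=49, 46 e⁻), Cd2+ (Z=48, 46 e⁻), Hg2+ (Z=80, 78 e⁻). Sb5+ < Sn4+ (isoelectronic, higher Z=51 is smaller); Sn4+ < In3+ (isoelectronic, higher Z=50 is smaller); In3+ < Cd2+ (isoelectronic, higher Z=49 is smaller); Cd2+ < Hg2+ (same group, 1 shell fewer).

Hg2+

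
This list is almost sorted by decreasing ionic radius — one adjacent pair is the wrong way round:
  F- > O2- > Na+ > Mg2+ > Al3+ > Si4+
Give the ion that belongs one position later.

The pair F-, O2- is the wrong way round — both have 10 electrons but Z(F)=9 > Z(O)=8, so F- should be the smaller of the two. All other adjacent pairs agree with periodic trends, so F- is the misplaced ion.

F-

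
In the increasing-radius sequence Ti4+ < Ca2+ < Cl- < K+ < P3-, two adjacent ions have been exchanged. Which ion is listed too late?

The pair Cl-, K+ is the wrong way round — K+ and Cl- share 18 electrons; the higher nuclear charge on K (Z=19) contracts it more, so K+ < Cl-. All other adjacent pairs agree with periodic trends, so K+ is the misplaced ion.

K+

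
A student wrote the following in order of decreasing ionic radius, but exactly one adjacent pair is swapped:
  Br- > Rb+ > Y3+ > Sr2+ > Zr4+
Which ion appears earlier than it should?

Y3+

Check each adjacent pair. Y3+ and Sr2+ are reversed: Y3+ and Sr2+ share 36 electrons; the higher nuclear charge on Y (Z=39) contracts it more, so Y3+ < Sr2+. No other neighbouring pair contradicts the periodic trends, so Y3+ is the ion listed too early.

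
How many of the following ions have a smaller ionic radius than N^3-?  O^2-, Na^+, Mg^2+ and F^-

Isoelectronic series (10 e⁻ each). Size is set by nuclear charge: more protons means a smaller ion. Mg^2+ (Z=12), Na^+ (Z=11), F^- (Z=9), O^2- (Z=8), N^3- (Z=7).
Overall: Mg^2+ < Na^+ < F^- < O^2- < N^3-. N^3- has 4 below it and 0 above. That's 4.

4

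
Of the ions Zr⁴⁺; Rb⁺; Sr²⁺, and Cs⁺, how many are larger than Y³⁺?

Zr⁴⁺ has 36 e⁻ (Z=40), Y³⁺ has 36 e⁻ (Z=39), Sr²⁺ has 36 e⁻ (Z=38), Rb⁺ has 36 e⁻ (Z=37), Cs⁺ has 54 e⁻ (Z=55). Zr⁴⁺ < Y³⁺ (isoelectronic, higher Z=40 is smaller); Y³⁺ < Sr²⁺ (both 36 e⁻, Z=39>38); Sr²⁺ < Rb⁺ (isoelectronic, higher Z=38 is smaller); Rb⁺ < Cs⁺ (same group, 1 shell fewer).
Relative to Y³⁺, the ions that are larger are Sr²⁺, Rb⁺, Cs⁺. So 3 are larger.

3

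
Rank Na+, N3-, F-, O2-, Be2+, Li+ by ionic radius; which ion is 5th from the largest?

Tabulating Z and e⁻: Be2+: 2 e⁻, Z=4, Li+: 2 e⁻, Z=3, Na+: 10 e⁻, Z=11, F-: 10 e⁻, Z=9, O2-: 10 e⁻, Z=8, N3-: 10 e⁻, Z=7. Be2+ < Li+ (isoelectronic, higher Z=4 is smaller); Li+ < Na+ (same group, period 2 vs 3); Na+ < F- (isoelectronic, higher Z=11 is smaller); F- < O2- (isoelectronic, higher Z=9 is smaller); O2- < N3- (both 10 e⁻, Z=8>7).
Full ascending order: Be2+ < Li+ < Na+ < F- < O2- < N3-. Counting from the largest, position 5 is Li+.

Li+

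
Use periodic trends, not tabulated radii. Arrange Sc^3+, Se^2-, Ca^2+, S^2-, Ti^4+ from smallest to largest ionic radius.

Ti^4+ < Sc^3+ < Ca^2+ < S^2- < Se^2-

First list Z and electron count for each: Ti^4+ has 18 e⁻ (Z=22), Sc^3+ has 18 e⁻ (Z=21), Ca^2+ has 18 e⁻ (Z=20), S^2- has 18 e⁻ (Z=16), Se^2- has 36 e⁻ (Z=34). Ti^4+ < Sc^3+ (isoelectronic, higher Z=22 is smaller); Sc^3+ < Ca^2+ (both 18 e⁻, Z=21>20); Ca^2+ < S^2- (isoelectronic, higher Z=20 is smaller); S^2- < Se^2- (same group, 1 shell fewer).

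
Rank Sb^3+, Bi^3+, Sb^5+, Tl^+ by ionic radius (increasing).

Sb^5+: 46 e⁻, Z=51, Sb^3+: 48 e⁻, Z=51, Bi^3+: 80 e⁻, Z=83, Tl^+: 80 e⁻, Z=81. Sb^5+ < Sb^3+ (same element, +5 vs +3); Sb^3+ < Bi^3+ (same group, 1 shell fewer); Bi^3+ < Tl^+ (both 80 e⁻, Z=83>81).

Sb^5+ < Sb^3+ < Bi^3+ < Tl^+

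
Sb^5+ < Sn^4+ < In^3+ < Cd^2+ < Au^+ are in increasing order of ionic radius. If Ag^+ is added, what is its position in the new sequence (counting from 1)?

Work out protons and electrons: Sb^5+ has 46 e⁻ (Z=51), Sn^4+ has 46 e⁻ (Z=50), In^3+ has 46 e⁻ (Z=49), Cd^2+ has 46 e⁻ (Z=48), Ag^+ has 46 e⁻ (Z=47), Au^+ has 78 e⁻ (Z=79). Sb^5+ < Sn^4+ (isoelectronic, higher Z=51 is smaller); Sn^4+ < In^3+ (both 46 e⁻, Z=50>49); In^3+ < Cd^2+ (both 46 e⁻, Z=49>48); Cd^2+ < Ag^+ (isoelectronic, higher Z=48 is smaller); Ag^+ < Au^+ (same group, period 5 vs 6).
Merged order: Sb^5+ < Sn^4+ < In^3+ < Cd^2+ < Ag^+ < Au^+ — Ag^+ is number 5.

5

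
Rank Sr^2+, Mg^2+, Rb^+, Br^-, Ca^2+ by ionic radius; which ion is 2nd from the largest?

Rb^+

Electron counts and nuclear charges: Mg^2+ (Z=12, 10 e⁻), Ca^2+ (Z=20, 18 e⁻), Sr^2+ (Z=38, 36 e⁻), Rb^+ (Z=37, 36 e⁻), Br^- (Z=35, 36 e⁻). Mg^2+ < Ca^2+ (same group, 1 shell fewer); Ca^2+ < Sr^2+ (same group, 1 shell fewer); Sr^2+ < Rb^+ (both 36 e⁻, Z=38>37); Rb^+ < Br^- (both 36 e⁻, Z=37>35).
So the order is Mg^2+ < Ca^2+ < Sr^2+ < Rb^+ < Br^-; the 2nd-largest ion is Rb^+.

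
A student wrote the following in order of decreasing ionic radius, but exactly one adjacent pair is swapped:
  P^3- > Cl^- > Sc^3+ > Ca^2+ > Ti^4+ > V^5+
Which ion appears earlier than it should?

Sc^3+

The pair Sc^3+, Ca^2+ is the wrong way round — both have 18 electrons but Z(Sc)=21 > Z(Ca)=20, so Sc^3+ should be the smaller of the two. All other adjacent pairs agree with periodic trends, so Sc^3+ is the misplaced ion.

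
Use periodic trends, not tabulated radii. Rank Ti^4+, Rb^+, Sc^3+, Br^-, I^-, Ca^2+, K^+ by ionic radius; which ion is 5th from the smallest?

Rb^+

Tabulating Z and e⁻: Ti^4+ (Z=22, 18 e⁻), Sc^3+ (Z=21, 18 e⁻), Ca^2+ (Z=20, 18 e⁻), K^+ (Z=19, 18 e⁻), Rb^+ (Z=37, 36 e⁻), Br^- (Z=35, 36 e⁻), I^- (Z=53, 54 e⁻). Ti^4+ < Sc^3+ (isoelectronic, higher Z=22 is smaller); Sc^3+ < Ca^2+ (isoelectronic, higher Z=21 is smaller); Ca^2+ < K^+ (both 18 e⁻, Z=20>19); K^+ < Rb^+ (same group, period 4 vs 5); Rb^+ < Br^- (both 36 e⁻, Z=37>35); Br^- < I^- (same group, period 4 vs 5).
So the order is Ti^4+ < Sc^3+ < Ca^2+ < K^+ < Rb^+ < Br^- < I^-; the 5th-smallest ion is Rb^+.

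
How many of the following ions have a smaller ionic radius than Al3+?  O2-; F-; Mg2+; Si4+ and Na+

Each ion has 10 electrons. The ranking follows nuclear charge in reverse — greater Z gives a smaller radius. Si4+ (Z=14), Al3+ (Z=13), Mg2+ (Z=12), Na+ (Z=11), F- (Z=9), O2- (Z=8).
Placing each against Al3+: smaller — Si4+; larger — Mg2+, Na+, F-, O2-. So 1 is smaller.

1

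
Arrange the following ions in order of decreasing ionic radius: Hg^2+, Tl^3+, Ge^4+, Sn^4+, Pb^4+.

Hg^2+ > Tl^3+ > Pb^4+ > Sn^4+ > Ge^4+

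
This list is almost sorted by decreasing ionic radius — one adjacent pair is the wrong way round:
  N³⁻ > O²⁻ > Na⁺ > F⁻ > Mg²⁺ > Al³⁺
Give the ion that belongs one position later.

Na⁺

Scanning neighbour by neighbour, only Na⁺/F⁻ violates a trend: both have 10 electrons but Z(Na)=11 > Z(F)=9, so Na⁺ should be the smaller of the two. That makes Na⁺ the one sitting a position early relative to where it belongs.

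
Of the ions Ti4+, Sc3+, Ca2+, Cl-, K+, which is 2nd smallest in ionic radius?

Isoelectronic series (18 e⁻ each). Size is set by nuclear charge: more protons means a smaller ion. Ti4+ (Z=22), Sc3+ (Z=21), Ca2+ (Z=20), K+ (Z=19), Cl- (Z=17).
Full ascending order: Ti4+ < Sc3+ < Ca2+ < K+ < Cl-. Counting from the smallest, position 2 is Sc3+.

Sc3+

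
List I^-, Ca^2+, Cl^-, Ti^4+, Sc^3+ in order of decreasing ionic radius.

I^- > Cl^- > Ca^2+ > Sc^3+ > Ti^4+

Electron counts and nuclear charges: Ti^4+: 18 e⁻, Z=22, Sc^3+: 18 e⁻, Z=21, Ca^2+: 18 e⁻, Z=20, Cl^-: 18 e⁻, Z=17, I^-: 54 e⁻, Z=53. Ti^4+ < Sc^3+ (both 18 e⁻, Z=22>21); Sc^3+ < Ca^2+ (both 18 e⁻, Z=21>20); Ca^2+ < Cl^- (both 18 e⁻, Z=20>17); Cl^- < I^- (same group, 2 shells fewer).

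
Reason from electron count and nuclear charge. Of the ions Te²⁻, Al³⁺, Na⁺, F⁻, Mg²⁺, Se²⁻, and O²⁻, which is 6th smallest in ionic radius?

Se²⁻

Electron counts and nuclear charges: Al³⁺ has 10 e⁻ (Z=13), Mg²⁺ has 10 e⁻ (Z=12), Na⁺ has 10 e⁻ (Z=11), F⁻ has 10 e⁻ (Z=9), O²⁻ has 10 e⁻ (Z=8), Se²⁻ has 36 e⁻ (Z=34), Te²⁻ has 54 e⁻ (Z=52). Al³⁺ < Mg²⁺ (both 10 e⁻, Z=13>12); Mg²⁺ < Na⁺ (both 10 e⁻, Z=12>11); Na⁺ < F⁻ (isoelectronic, higher Z=11 is smaller); F⁻ < O²⁻ (both 10 e⁻, Z=9>8); O²⁻ < Se²⁻ (same group, period 2 vs 4); Se²⁻ < Te²⁻ (same group, 1 shell fewer).
So the order is Al³⁺ < Mg²⁺ < Na⁺ < F⁻ < O²⁻ < Se²⁻ < Te²⁻; the 6th-smallest ion is Se²⁻.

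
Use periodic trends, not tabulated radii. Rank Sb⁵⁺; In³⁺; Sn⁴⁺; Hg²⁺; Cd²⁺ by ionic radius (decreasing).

Work out protons and electrons: Sb⁵⁺ has 46 e⁻ (Z=51), Sn⁴⁺ has 46 e⁻ (Z=50), In³⁺ has 46 e⁻ (Z=49), Cd²⁺ has 46 e⁻ (Z=48), Hg²⁺ has 78 e⁻ (Z=80). Sb⁵⁺ < Sn⁴⁺ (both 46 e⁻, Z=51>50); Sn⁴⁺ < In³⁺ (both 46 e⁻, Z=50>49); In³⁺ < Cd²⁺ (isoelectronic, higher Z=49 is smaller); Cd²⁺ < Hg²⁺ (same group, period 5 vs 6).

Hg²⁺ > Cd²⁺ > In³⁺ > Sn⁴⁺ > Sb⁵⁺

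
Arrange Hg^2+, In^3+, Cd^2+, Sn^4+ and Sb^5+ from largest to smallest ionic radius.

First list Z and electron count for each: Sb^5+: 46 e⁻, Z=51, Sn^4+: 46 e⁻, Z=50, In^3+: 46 e⁻, Z=49, Cd^2+: 46 e⁻, Z=48, Hg^2+: 78 e⁻, Z=80. Sb^5+ < Sn^4+ (both 46 e⁻, Z=51>50); Sn^4+ < In^3+ (both 46 e⁻, Z=50>49); In^3+ < Cd^2+ (both 46 e⁻, Z=49>48); Cd^2+ < Hg^2+ (same group, 1 shell fewer).

Hg^2+ > Cd^2+ > In^3+ > Sn^4+ > Sb^5+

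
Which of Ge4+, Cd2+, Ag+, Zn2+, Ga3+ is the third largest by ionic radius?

Zn2+

Tabulating Z and e⁻: Ge4+: 28 e⁻, Z=32, Ga3+: 28 e⁻, Z=31, Zn2+: 28 e⁻, Z=30, Cd2+: 46 e⁻, Z=48, Ag+: 46 e⁻, Z=47. Ge4+ < Ga3+ (both 28 e⁻, Z=32>31); Ga3+ < Zn2+ (both 28 e⁻, Z=31>30); Zn2+ < Cd2+ (same group, 1 shell fewer); Cd2+ < Ag+ (isoelectronic, higher Z=48 is smaller).
Full ascending order: Ge4+ < Ga3+ < Zn2+ < Cd2+ < Ag+. Counting from the largest, position 3 is Zn2+.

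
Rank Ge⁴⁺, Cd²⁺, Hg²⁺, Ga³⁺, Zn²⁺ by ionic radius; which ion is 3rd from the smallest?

Zn²⁺

Ge⁴⁺ (Z=32, 28 e⁻), Ga³⁺ (Z=31, 28 e⁻), Zn²⁺ (Z=30, 28 e⁻), Cd²⁺ (Z=48, 46 e⁻), Hg²⁺ (Z=80, 78 e⁻). Ge⁴⁺ < Ga³⁺ (isoelectronic, higher Z=32 is smaller); Ga³⁺ < Zn²⁺ (isoelectronic, higher Z=31 is smaller); Zn²⁺ < Cd²⁺ (same group, 1 shell fewer); Cd²⁺ < Hg²⁺ (same group, 1 shell fewer).
That gives Ge⁴⁺ < Ga³⁺ < Zn²⁺ < Cd²⁺ < Hg²⁺. From the smallest end, number 3 is Zn²⁺.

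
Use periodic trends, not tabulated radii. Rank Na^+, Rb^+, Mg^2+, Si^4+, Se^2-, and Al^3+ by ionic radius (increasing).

Tabulating Z and e⁻: Si^4+: 10 e⁻, Z=14, Al^3+: 10 e⁻, Z=13, Mg^2+: 10 e⁻, Z=12, Na^+: 10 e⁻, Z=11, Rb^+: 36 e⁻, Z=37, Se^2-: 36 e⁻, Z=34. Si^4+ < Al^3+ (both 10 e⁻, Z=14>13); Al^3+ < Mg^2+ (both 10 e⁻, Z=13>12); Mg^2+ < Na^+ (isoelectronic, higher Z=12 is smaller); Na^+ < Rb^+ (same group, period 3 vs 5); Rb^+ < Se^2- (isoelectronic, higher Z=37 is smaller).

Si^4+ < Al^3+ < Mg^2+ < Na^+ < Rb^+ < Se^2-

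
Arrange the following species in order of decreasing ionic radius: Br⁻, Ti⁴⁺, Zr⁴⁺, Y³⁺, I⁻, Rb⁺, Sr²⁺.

Electron counts and nuclear charges: Ti⁴⁺: 18 e⁻, Z=22, Zr⁴⁺: 36 e⁻, Z=40, Y³⁺: 36 e⁻, Z=39, Sr²⁺: 36 e⁻, Z=38, Rb⁺: 36 e⁻, Z=37, Br⁻: 36 e⁻, Z=35, I⁻: 54 e⁻, Z=53. Ti⁴⁺ < Zr⁴⁺ (same group, period 4 vs 5); Zr⁴⁺ < Y³⁺ (both 36 e⁻, Z=40>39); Y³⁺ < Sr²⁺ (isoelectronic, higher Z=39 is smaller); Sr²⁺ < Rb⁺ (isoelectronic, higher Z=38 is smaller); Rb⁺ < Br⁻ (isoelectronic, higher Z=37 is smaller); Br⁻ < I⁻ (same group, 1 shell fewer).

I⁻ > Br⁻ > Rb⁺ > Sr²⁺ > Y³⁺ > Zr⁴⁺ > Ti⁴⁺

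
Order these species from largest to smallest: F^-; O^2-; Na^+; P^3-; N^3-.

Electron counts and nuclear charges: Na^+ (Z=11, 10 e⁻), F^- (Z=9, 10 e⁻), O^2- (Z=8, 10 e⁻), N^3- (Z=7, 10 e⁻), P^3- (Z=15, 18 e⁻). Na^+ < F^- (both 10 e⁻, Z=11>9); F^- < O^2- (isoelectronic, higher Z=9 is smaller); O^2- < N^3- (both 10 e⁻, Z=8>7); N^3- < P^3- (same group, 1 shell fewer).

P^3- > N^3- > O^2- > F^- > Na^+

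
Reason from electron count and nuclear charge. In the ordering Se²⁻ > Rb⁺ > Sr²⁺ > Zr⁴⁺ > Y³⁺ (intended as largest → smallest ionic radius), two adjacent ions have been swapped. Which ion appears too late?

Y³⁺

The pair Zr⁴⁺, Y³⁺ is the wrong way round — both have 36 electrons but Z(Zr)=40 > Z(Y)=39, so Zr⁴⁺ should be the smaller of the two. All other adjacent pairs agree with periodic trends, so Y³⁺ is the misplaced ion.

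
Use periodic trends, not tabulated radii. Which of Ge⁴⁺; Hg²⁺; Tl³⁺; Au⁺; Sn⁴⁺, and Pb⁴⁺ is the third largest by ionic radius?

Tabulating Z and e⁻: Ge⁴⁺ has 28 e⁻ (Z=32), Sn⁴⁺ has 46 e⁻ (Z=50), Pb⁴⁺ has 78 e⁻ (Z=82), Tl³⁺ has 78 e⁻ (Z=81), Hg²⁺ has 78 e⁻ (Z=80), Au⁺ has 78 e⁻ (Z=79). Ge⁴⁺ < Sn⁴⁺ (same group, period 4 vs 5); Sn⁴⁺ < Pb⁴⁺ (same group, 1 shell fewer); Pb⁴⁺ < Tl³⁺ (both 78 e⁻, Z=82>81); Tl³⁺ < Hg²⁺ (isoelectronic, higher Z=81 is smaller); Hg²⁺ < Au⁺ (both 78 e⁻, Z=80>79).
That gives Ge⁴⁺ < Sn⁴⁺ < Pb⁴⁺ < Tl³⁺ < Hg²⁺ < Au⁺. From the largest end, number 3 is Tl³⁺.

Tl³⁺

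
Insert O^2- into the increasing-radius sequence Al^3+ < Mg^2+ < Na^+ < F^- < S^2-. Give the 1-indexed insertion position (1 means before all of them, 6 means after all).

5

Al^3+: 10 e⁻, Z=13, Mg^2+: 10 e⁻, Z=12, Na^+: 10 e⁻, Z=11, F^-: 10 e⁻, Z=9, O^2-: 10 e⁻, Z=8, S^2-: 18 e⁻, Z=16. Al^3+ < Mg^2+ (isoelectronic, higher Z=13 is smaller); Mg^2+ < Na^+ (both 10 e⁻, Z=12>11); Na^+ < F^- (both 10 e⁻, Z=11>9); F^- < O^2- (isoelectronic, higher Z=9 is smaller); O^2- < S^2- (same group, 1 shell fewer).
The complete sequence is Al^3+ < Mg^2+ < Na^+ < F^- < O^2- < S^2-. O^2- sits at position 5.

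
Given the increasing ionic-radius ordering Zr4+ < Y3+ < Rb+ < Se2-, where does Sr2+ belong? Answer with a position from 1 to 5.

3

These species are isoelectronic with 36 electrons. The only difference is the number of protons: Zr4+ (Z=40), Y3+ (Z=39), Sr2+ (Z=38), Rb+ (Z=37), Se2- (Z=34). The strongest nuclear pull (Zr4+) gives the smallest ion.
With Sr2+ included the full order is Zr4+ < Y3+ < Sr2+ < Rb+ < Se2-, so it takes position 3.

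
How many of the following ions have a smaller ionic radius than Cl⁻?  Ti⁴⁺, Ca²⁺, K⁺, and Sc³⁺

4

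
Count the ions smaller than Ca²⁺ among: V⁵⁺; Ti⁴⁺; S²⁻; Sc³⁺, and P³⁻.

Isoelectronic series (18 e⁻ each). Size is set by nuclear charge: more protons means a smaller ion. V⁵⁺ (Z=23), Ti⁴⁺ (Z=22), Sc³⁺ (Z=21), Ca²⁺ (Z=20), S²⁻ (Z=16), P³⁻ (Z=15).
Ordering all of them (including Ca²⁺) by radius gives V⁵⁺ < Ti⁴⁺ < Sc³⁺ < Ca²⁺ < S²⁻ < P³⁻. That's 3.

3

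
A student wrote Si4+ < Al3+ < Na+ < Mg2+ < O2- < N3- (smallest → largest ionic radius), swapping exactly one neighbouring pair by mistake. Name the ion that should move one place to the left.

Mg2+

The pair Na+, Mg2+ is the wrong way round — they are isoelectronic (10 e⁻) and Mg has more protons than Na (12 vs 11), making Mg2+ smaller. All other adjacent pairs agree with periodic trends, so Mg2+ is the misplaced ion.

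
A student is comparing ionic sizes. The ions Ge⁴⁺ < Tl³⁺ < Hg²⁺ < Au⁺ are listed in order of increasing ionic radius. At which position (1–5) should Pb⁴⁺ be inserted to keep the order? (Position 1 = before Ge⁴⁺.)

Tabulating Z and e⁻: Ge⁴⁺ has 28 e⁻ (Z=32), Pb⁴⁺ has 78 e⁻ (Z=82), Tl³⁺ has 78 e⁻ (Z=81), Hg²⁺ has 78 e⁻ (Z=80), Au⁺ has 78 e⁻ (Z=79). Ge⁴⁺ < Pb⁴⁺ (same group, 2 shells fewer); Pb⁴⁺ < Tl³⁺ (isoelectronic, higher Z=82 is smaller); Tl³⁺ < Hg²⁺ (both 78 e⁻, Z=81>80); Hg²⁺ < Au⁺ (isoelectronic, higher Z=80 is smaller).
Putting Pb⁴⁺ in gives Ge⁴⁺ < Pb⁴⁺ < Tl³⁺ < Hg²⁺ < Au⁺; it lands at slot 2.

2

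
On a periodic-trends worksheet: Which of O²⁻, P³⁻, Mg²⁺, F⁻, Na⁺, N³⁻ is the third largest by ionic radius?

First list Z and electron count for each: Mg²⁺: 10 e⁻, Z=12, Na⁺: 10 e⁻, Z=11, F⁻: 10 e⁻, Z=9, O²⁻: 10 e⁻, Z=8, N³⁻: 10 e⁻, Z=7, P³⁻: 18 e⁻, Z=15. Mg²⁺ < Na⁺ (both 10 e⁻, Z=12>11); Na⁺ < F⁻ (isoelectronic, higher Z=11 is smaller); F⁻ < O²⁻ (both 10 e⁻, Z=9>8); O²⁻ < N³⁻ (both 10 e⁻, Z=8>7); N³⁻ < P³⁻ (same group, 1 shell fewer).
That gives Mg²⁺ < Na⁺ < F⁻ < O²⁻ < N³⁻ < P³⁻. From the largest end, number 3 is O²⁻.

O²⁻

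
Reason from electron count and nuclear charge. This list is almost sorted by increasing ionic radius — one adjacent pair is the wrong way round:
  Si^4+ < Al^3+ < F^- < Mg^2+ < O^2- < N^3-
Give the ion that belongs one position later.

Check each adjacent pair. F^- and Mg^2+ are reversed: they are isoelectronic (10 e⁻) and Mg has more protons than F (12 vs 9), making Mg^2+ smaller. No other neighbouring pair contradicts the periodic trends, so F^- is the ion listed too early.

F^-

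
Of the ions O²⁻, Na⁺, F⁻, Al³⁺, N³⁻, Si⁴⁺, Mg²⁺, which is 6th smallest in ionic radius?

O²⁻

All of these have 10 electrons (isoelectronic). With the same electron cloud, the ion with the most protons pulls it in tightest. Nuclear charges: Si⁴⁺ (Z=14), Al³⁺ (Z=13), Mg²⁺ (Z=12), Na⁺ (Z=11), F⁻ (Z=9), O²⁻ (Z=8), N³⁻ (Z=7). Highest Z is smallest.
Ordering: Si⁴⁺ < Al³⁺ < Mg²⁺ < Na⁺ < F⁻ < O²⁻ < N³⁻. The 6th smallest is O²⁻.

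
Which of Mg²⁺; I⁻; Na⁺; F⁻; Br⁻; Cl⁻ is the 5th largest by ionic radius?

Na⁺

Electron counts and nuclear charges: Mg²⁺ (Z=12, 10 e⁻), Na⁺ (Z=11, 10 e⁻), F⁻ (Z=9, 10 e⁻), Cl⁻ (Z=17, 18 e⁻), Br⁻ (Z=35, 36 e⁻), I⁻ (Z=53, 54 e⁻). Mg²⁺ < Na⁺ (both 10 e⁻, Z=12>11); Na⁺ < F⁻ (isoelectronic, higher Z=11 is smaller); F⁻ < Cl⁻ (same group, period 2 vs 3); Cl⁻ < Br⁻ (same group, 1 shell fewer); Br⁻ < I⁻ (same group, 1 shell fewer).
So the order is Mg²⁺ < Na⁺ < F⁻ < Cl⁻ < Br⁻ < I⁻; the 5th-largest ion is Na⁺.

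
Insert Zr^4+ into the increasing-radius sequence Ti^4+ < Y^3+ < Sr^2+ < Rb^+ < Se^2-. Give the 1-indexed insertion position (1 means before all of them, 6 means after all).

Work out protons and electrons: Ti^4+: 18 e⁻, Z=22, Zr^4+: 36 e⁻, Z=40, Y^3+: 36 e⁻, Z=39, Sr^2+: 36 e⁻, Z=38, Rb^+: 36 e⁻, Z=37, Se^2-: 36 e⁻, Z=34. Ti^4+ < Zr^4+ (same group, period 4 vs 5); Zr^4+ < Y^3+ (isoelectronic, higher Z=40 is smaller); Y^3+ < Sr^2+ (isoelectronic, higher Z=39 is smaller); Sr^2+ < Rb^+ (isoelectronic, higher Z=38 is smaller); Rb^+ < Se^2- (both 36 e⁻, Z=37>34).
The complete sequence is Ti^4+ < Zr^4+ < Y^3+ < Sr^2+ < Rb^+ < Se^2-. Zr^4+ sits at position 2.

2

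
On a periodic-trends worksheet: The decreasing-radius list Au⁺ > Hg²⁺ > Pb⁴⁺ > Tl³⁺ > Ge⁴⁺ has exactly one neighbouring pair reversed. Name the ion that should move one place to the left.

Check each adjacent pair. Pb⁴⁺ and Tl³⁺ are reversed: both have 78 electrons but Z(Pb)=82 > Z(Tl)=81, so Pb⁴⁺ should be the smaller of the two. No other neighbouring pair contradicts the periodic trends, so Tl³⁺ is the ion listed too late.

Tl³⁺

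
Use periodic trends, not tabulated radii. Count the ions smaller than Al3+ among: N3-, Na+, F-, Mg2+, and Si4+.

1

All of these have 10 electrons (isoelectronic). With the same electron cloud, the ion with the most protons pulls it in tightest. Nuclear charges: Si4+ (Z=14), Al3+ (Z=13), Mg2+ (Z=12), Na+ (Z=11), F- (Z=9), N3- (Z=7). Highest Z is smallest.
Ordering all of them (including Al3+) by radius gives Si4+ < Al3+ < Mg2+ < Na+ < F- < N3-. Count: 1.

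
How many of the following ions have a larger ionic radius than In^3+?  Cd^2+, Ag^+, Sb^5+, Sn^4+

2

Each ion has 46 electrons. The ranking follows nuclear charge in reverse — greater Z gives a smaller radius. Sb^5+ (Z=51), Sn^4+ (Z=50), In^3+ (Z=49), Cd^2+ (Z=48), Ag^+ (Z=47).
Placing each against In^3+: smaller — Sb^5+, Sn^4+; larger — Cd^2+, Ag^+. Count: 2.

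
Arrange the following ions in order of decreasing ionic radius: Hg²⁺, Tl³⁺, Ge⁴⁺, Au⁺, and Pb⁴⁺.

Work out protons and electrons: Ge⁴⁺ (Z=32, 28 e⁻), Pb⁴⁺ (Z=82, 78 e⁻), Tl³⁺ (Z=81, 78 e⁻), Hg²⁺ (Z=80, 78 e⁻), Au⁺ (Z=79, 78 e⁻). Ge⁴⁺ < Pb⁴⁺ (same group, 2 shells fewer); Pb⁴⁺ < Tl³⁺ (both 78 e⁻, Z=82>81); Tl³⁺ < Hg²⁺ (isoelectronic, higher Z=81 is smaller); Hg²⁺ < Au⁺ (both 78 e⁻, Z=80>79).

Au⁺ > Hg²⁺ > Tl³⁺ > Pb⁴⁺ > Ge⁴⁺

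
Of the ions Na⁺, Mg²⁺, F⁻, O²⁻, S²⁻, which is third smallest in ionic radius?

F⁻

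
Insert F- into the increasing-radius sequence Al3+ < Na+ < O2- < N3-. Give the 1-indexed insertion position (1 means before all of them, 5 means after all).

All of these have 10 electrons (isoelectronic). With the same electron cloud, the ion with the most protons pulls it in tightest. Nuclear charges: Al3+ (Z=13), Na+ (Z=11), F- (Z=9), O2- (Z=8), N3- (Z=7). Highest Z is smallest.
Merged order: Al3+ < Na+ < F- < O2- < N3- — F- is number 3.

3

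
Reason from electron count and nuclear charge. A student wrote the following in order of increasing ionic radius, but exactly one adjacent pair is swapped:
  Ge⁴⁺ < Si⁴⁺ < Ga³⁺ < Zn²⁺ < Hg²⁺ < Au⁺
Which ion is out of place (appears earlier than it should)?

Ge⁴⁺

Compare adjacent ions: same group and charge — period 3 sits above period 4, so Si⁴⁺ is smaller — yet in this increasing list Ge⁴⁺ sits before Si⁴⁺. Nothing else is reversed, so Ge⁴⁺ should move one place to the right.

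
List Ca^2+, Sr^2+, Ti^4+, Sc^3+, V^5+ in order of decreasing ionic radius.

V^5+ (Z=23, 18 e⁻), Ti^4+ (Z=22, 18 e⁻), Sc^3+ (Z=21, 18 e⁻), Ca^2+ (Z=20, 18 e⁻), Sr^2+ (Z=38, 36 e⁻). V^5+ < Ti^4+ (both 18 e⁻, Z=23>22); Ti^4+ < Sc^3+ (both 18 e⁻, Z=22>21); Sc^3+ < Ca^2+ (isoelectronic, higher Z=21 is smaller); Ca^2+ < Sr^2+ (same group, period 4 vs 5).

Sr^2+ > Ca^2+ > Sc^3+ > Ti^4+ > V^5+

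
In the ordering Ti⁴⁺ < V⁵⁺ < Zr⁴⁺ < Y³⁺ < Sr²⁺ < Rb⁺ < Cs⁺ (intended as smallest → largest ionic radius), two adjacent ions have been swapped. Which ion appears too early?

Ti⁴⁺

Scanning neighbour by neighbour, only Ti⁴⁺/V⁵⁺ violates a trend: V⁵⁺ and Ti⁴⁺ share 18 electrons; the higher nuclear charge on V (Z=23) contracts it more, so V⁵⁺ < Ti⁴⁺. That makes Ti⁴⁺ the one sitting a position early relative to where it belongs.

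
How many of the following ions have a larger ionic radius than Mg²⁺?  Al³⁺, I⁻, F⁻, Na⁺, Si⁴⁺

Si⁴⁺ (Z=14, 10 e⁻), Al³⁺ (Z=13, 10 e⁻), Mg²⁺ (Z=12, 10 e⁻), Na⁺ (Z=11, 10 e⁻), F⁻ (Z=9, 10 e⁻), I⁻ (Z=53, 54 e⁻). Si⁴⁺ < Al³⁺ (isoelectronic, higher Z=14 is smaller); Al³⁺ < Mg²⁺ (both 10 e⁻, Z=13>12); Mg²⁺ < Na⁺ (isoelectronic, higher Z=12 is smaller); Na⁺ < F⁻ (both 10 e⁻, Z=11>9); F⁻ < I⁻ (same group, period 2 vs 5).
Overall: Si⁴⁺ < Al³⁺ < Mg²⁺ < Na⁺ < F⁻ < I⁻. Mg²⁺ has 2 below it and 3 above. That's 3.

3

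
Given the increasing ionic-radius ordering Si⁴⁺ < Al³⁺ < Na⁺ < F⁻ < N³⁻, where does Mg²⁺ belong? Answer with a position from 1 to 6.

3

These species are isoelectronic with 10 electrons. The only difference is the number of protons: Si⁴⁺ (Z=14), Al³⁺ (Z=13), Mg²⁺ (Z=12), Na⁺ (Z=11), F⁻ (Z=9), N³⁻ (Z=7). The strongest nuclear pull (Si⁴⁺) gives the smallest ion.
With Mg²⁺ included the full order is Si⁴⁺ < Al³⁺ < Mg²⁺ < Na⁺ < F⁻ < N³⁻, so it takes position 3.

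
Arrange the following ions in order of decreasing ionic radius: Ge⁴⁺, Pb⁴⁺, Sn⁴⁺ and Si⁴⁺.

Pb⁴⁺ > Sn⁴⁺ > Ge⁴⁺ > Si⁴⁺

All are in the same group with charge +4. Radius grows down the group as n (the outermost shell) increases.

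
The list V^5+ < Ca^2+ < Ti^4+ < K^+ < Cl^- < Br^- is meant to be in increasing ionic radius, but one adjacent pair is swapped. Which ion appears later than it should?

The pair Ca^2+, Ti^4+ is the wrong way round — both have 18 electrons but Z(Ti)=22 > Z(Ca)=20, so Ti^4+ should be the smaller of the two. All other adjacent pairs agree with periodic trends, so Ti^4+ is the misplaced ion.

Ti^4+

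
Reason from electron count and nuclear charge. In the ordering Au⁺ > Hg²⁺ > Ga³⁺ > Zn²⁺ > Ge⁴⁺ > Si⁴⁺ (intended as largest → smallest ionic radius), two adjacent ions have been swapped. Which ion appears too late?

Zn²⁺

Check each adjacent pair. Ga³⁺ and Zn²⁺ are reversed: Ga³⁺ and Zn²⁺ share 28 electrons; the higher nuclear charge on Ga (Z=31) contracts it more, so Ga³⁺ < Zn²⁺. No other neighbouring pair contradicts the periodic trends, so Zn²⁺ is the ion listed too late.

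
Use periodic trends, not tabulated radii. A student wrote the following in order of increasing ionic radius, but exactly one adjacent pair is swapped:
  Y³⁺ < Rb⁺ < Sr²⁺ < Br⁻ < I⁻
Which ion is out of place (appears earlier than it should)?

Rb⁺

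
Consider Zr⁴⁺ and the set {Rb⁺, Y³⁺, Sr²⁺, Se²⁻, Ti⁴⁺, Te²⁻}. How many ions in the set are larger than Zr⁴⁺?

Electron counts and nuclear charges: Ti⁴⁺: 18 e⁻, Z=22, Zr⁴⁺: 36 e⁻, Z=40, Y³⁺: 36 e⁻, Z=39, Sr²⁺: 36 e⁻, Z=38, Rb⁺: 36 e⁻, Z=37, Se²⁻: 36 e⁻, Z=34, Te²⁻: 54 e⁻, Z=52. Ti⁴⁺ < Zr⁴⁺ (same group, 1 shell fewer); Zr⁴⁺ < Y³⁺ (both 36 e⁻, Z=40>39); Y³⁺ < Sr²⁺ (both 36 e⁻, Z=39>38); Sr²⁺ < Rb⁺ (both 36 e⁻, Z=38>37); Rb⁺ < Se²⁻ (both 36 e⁻, Z=37>34); Se²⁻ < Te²⁻ (same group, 1 shell fewer).
Overall: Ti⁴⁺ < Zr⁴⁺ < Y³⁺ < Sr²⁺ < Rb⁺ < Se²⁻ < Te²⁻. Zr⁴⁺ has 1 below it and 5 above. So 5 are larger.

5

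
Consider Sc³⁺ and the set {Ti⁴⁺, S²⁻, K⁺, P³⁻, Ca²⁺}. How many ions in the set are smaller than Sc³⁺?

1

All of these have 18 electrons (isoelectronic). With the same electron cloud, the ion with the most protons pulls it in tightest. Nuclear charges: Ti⁴⁺ (Z=22), Sc³⁺ (Z=21), Ca²⁺ (Z=20), K⁺ (Z=19), S²⁻ (Z=16), P³⁻ (Z=15). Highest Z is smallest.
Ordering all of them (including Sc³⁺) by radius gives Ti⁴⁺ < Sc³⁺ < Ca²⁺ < K⁺ < S²⁻ < P³⁻. That's 1.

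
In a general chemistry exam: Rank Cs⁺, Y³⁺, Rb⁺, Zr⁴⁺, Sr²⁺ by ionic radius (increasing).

Tabulating Z and e⁻: Zr⁴⁺ (Z=40, 36 e⁻), Y³⁺ (Z=39, 36 e⁻), Sr²⁺ (Z=38, 36 e⁻), Rb⁺ (Z=37, 36 e⁻), Cs⁺ (Z=55, 54 e⁻). Zr⁴⁺ < Y³⁺ (isoelectronic, higher Z=40 is smaller); Y³⁺ < Sr²⁺ (both 36 e⁻, Z=39>38); Sr²⁺ < Rb⁺ (isoelectronic, higher Z=38 is smaller); Rb⁺ < Cs⁺ (same group, 1 shell fewer).

Zr⁴⁺ < Y³⁺ < Sr²⁺ < Rb⁺ < Cs⁺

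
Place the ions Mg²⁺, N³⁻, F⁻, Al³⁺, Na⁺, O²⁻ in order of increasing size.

Al³⁺ < Mg²⁺ < Na⁺ < F⁻ < O²⁻ < N³⁻

Each ion has 10 electrons. The ranking follows nuclear charge in reverse — greater Z gives a smaller radius. Al³⁺ (Z=13), Mg²⁺ (Z=12), Na⁺ (Z=11), F⁻ (Z=9), O²⁻ (Z=8), N³⁻ (Z=7).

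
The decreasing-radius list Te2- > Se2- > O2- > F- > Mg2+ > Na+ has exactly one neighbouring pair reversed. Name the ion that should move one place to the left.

Compare adjacent ions: they are isoelectronic (10 e⁻) and Mg has more protons than Na (12 vs 11), making Mg2+ smaller — yet in this decreasing list Mg2+ sits before Na+. Nothing else is reversed, so Na+ should move one place to the left.

Na+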